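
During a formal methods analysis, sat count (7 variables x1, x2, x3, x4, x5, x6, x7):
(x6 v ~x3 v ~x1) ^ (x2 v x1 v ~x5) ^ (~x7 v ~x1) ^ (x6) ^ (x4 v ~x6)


CNF with 5 clauses over 7 vars (128 assignments).
An assignment satisfies CNF iff every clause has >=1 true literal.
Check each row (bits = x1,x2,x3,x4,x5,x6,x7; clause T/F shown):
  row 0 [0000000]: clauses=TTTFT -> 0
  row 1 [0000001]: clauses=TTTFT -> 0
  row 2 [0000010]: clauses=TTTTF -> 0
  row 3 [0000011]: clauses=TTTTF -> 0
  row 4 [0000100]: clauses=TFTFT -> 0
  (every remaining row is evaluated the same way; all 128 results are listed next)
Full result column, 8 rows per line (x1,x2,x3,x4 fixed per line; x5,x6,x7 runs 000..111 left to right):
  rows 0-7 [x1,x2,x3,x4=0000]: 00000000  (ones: 0)
  rows 8-15 [x1,x2,x3,x4=0001]: 00110000  (ones: 2)
  rows 16-23 [x1,x2,x3,x4=0010]: 00000000  (ones: 0)
  rows 24-31 [x1,x2,x3,x4=0011]: 00110000  (ones: 2)
  rows 32-39 [x1,x2,x3,x4=0100]: 00000000  (ones: 0)
  rows 40-47 [x1,x2,x3,x4=0101]: 00110011  (ones: 4)
  rows 48-55 [x1,x2,x3,x4=0110]: 00000000  (ones: 0)
  rows 56-63 [x1,x2,x3,x4=0111]: 00110011  (ones: 4)
  rows 64-71 [x1,x2,x3,x4=1000]: 00000000  (ones: 0)
  rows 72-79 [x1,x2,x3,x4=1001]: 00100010  (ones: 2)
  rows 80-87 [x1,x2,x3,x4=1010]: 00000000  (ones: 0)
  rows 88-95 [x1,x2,x3,x4=1011]: 00100010  (ones: 2)
  rows 96-103 [x1,x2,x3,x4=1100]: 00000000  (ones: 0)
  rows 104-111 [x1,x2,x3,x4=1101]: 00100010  (ones: 2)
  rows 112-119 [x1,x2,x3,x4=1110]: 00000000  (ones: 0)
  rows 120-127 [x1,x2,x3,x4=1111]: 00100010  (ones: 2)
Satisfying assignments = 0+2+0+2+0+4+0+4+0+2+0+2+0+2+0+2 = 20

20


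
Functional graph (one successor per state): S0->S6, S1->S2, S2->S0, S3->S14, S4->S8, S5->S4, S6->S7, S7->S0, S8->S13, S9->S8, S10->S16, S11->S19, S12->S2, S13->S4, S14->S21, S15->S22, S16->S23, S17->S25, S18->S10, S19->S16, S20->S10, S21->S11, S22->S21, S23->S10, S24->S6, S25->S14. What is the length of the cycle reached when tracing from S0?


Trace from S0 until a state repeats:
  S0 -> S6 -> S7 -> S0
S0 first seen at step 0, revisited at step 3.
Cycle length = 3 - 0 = 3

3


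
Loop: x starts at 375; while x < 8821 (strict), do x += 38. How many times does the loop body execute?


Step 1: x goes from 375 toward 8821 by 38; the body runs while x<8821, so iterations = ceil((bound-start)/step)
Step 2: Distance=8446
Step 3: ceil(8446/38)=223

223


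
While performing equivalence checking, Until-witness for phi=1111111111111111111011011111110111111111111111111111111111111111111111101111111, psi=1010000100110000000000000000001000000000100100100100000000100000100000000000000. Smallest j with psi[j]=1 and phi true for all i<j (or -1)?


(phi U psi) at 0: need smallest j with psi[j]=1 and phi[i]=1 for all i in [0,j).
Scan from step 0:
  step 0: psi=1 and phi held for [0,0) -> witness found
Witness step = 0

0


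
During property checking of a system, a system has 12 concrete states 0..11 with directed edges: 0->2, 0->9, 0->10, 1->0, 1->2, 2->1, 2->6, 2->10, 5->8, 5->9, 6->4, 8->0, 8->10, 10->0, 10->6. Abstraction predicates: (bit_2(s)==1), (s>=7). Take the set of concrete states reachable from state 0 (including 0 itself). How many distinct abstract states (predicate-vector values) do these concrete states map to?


BFS from 0:
Concrete reachable: {0, 1, 2, 4, 6, 9, 10}
Abstract via predicates (bit_2(s)==1), (s>=7):
  (0,0) <- {0, 1, 2}
  (0,1) <- {9, 10}
  (1,0) <- {4, 6}
Distinct abstract states = 3

3


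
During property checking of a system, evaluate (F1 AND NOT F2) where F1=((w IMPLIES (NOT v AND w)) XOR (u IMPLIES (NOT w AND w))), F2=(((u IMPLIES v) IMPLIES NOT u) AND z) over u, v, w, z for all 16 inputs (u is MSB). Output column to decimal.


F1 = ((w IMPLIES (NOT v AND w)) XOR (u IMPLIES (NOT w AND w)))
F2 = (((u IMPLIES v) IMPLIES NOT u) AND z)
Counterexample to F1=>F2 is where F1=1 and F2=0.
Evaluate each row (bits = u,v,w,z, MSB first):
  row 0 [0000]: F1=0 F2=0 -> F1&~F2 -> 0
  row 1 [0001]: F1=0 F2=1 -> F1&~F2 -> 0
  row 2 [0010]: F1=0 F2=0 -> F1&~F2 -> 0
  row 3 [0011]: F1=0 F2=1 -> F1&~F2 -> 0
  row 4 [0100]: F1=0 F2=0 -> F1&~F2 -> 0
  row 5 [0101]: F1=0 F2=1 -> F1&~F2 -> 0
  row 6 [0110]: F1=1 F2=0 -> F1&~F2 -> 1
  row 7 [0111]: F1=1 F2=1 -> F1&~F2 -> 0
  row 8 [1000]: F1=1 F2=0 -> F1&~F2 -> 1
  row 9 [1001]: F1=1 F2=1 -> F1&~F2 -> 0
  row 10 [1010]: F1=1 F2=0 -> F1&~F2 -> 1
  row 11 [1011]: F1=1 F2=1 -> F1&~F2 -> 0
  row 12 [1100]: F1=1 F2=0 -> F1&~F2 -> 1
  row 13 [1101]: F1=1 F2=0 -> F1&~F2 -> 1
  row 14 [1110]: F1=0 F2=0 -> F1&~F2 -> 0
  row 15 [1111]: F1=0 F2=0 -> F1&~F2 -> 0
Full result column, 4 rows per line (u,v fixed per line; w,z runs 00..11 left to right):
  rows 0-3 [u,v=00]: 0000  = hex 0
  rows 4-7 [u,v=01]: 0010  = hex 2
  rows 8-11 [u,v=10]: 1010  = hex A
  rows 12-15 [u,v=11]: 1100  = hex C
Counterexample vector (row 0 .. row 15) = 0000001010101100
Output column grouped in 4s = 0000 0010 1010 1100 = 0x02AC
Convert to decimal digit by digit (value = value*16 + digit):
  0 -> 0
  0*16 + 2 = 2
  2*16 + 10 (A) = 42
  42*16 + 12 (C) = 684
Decimal = 684

684


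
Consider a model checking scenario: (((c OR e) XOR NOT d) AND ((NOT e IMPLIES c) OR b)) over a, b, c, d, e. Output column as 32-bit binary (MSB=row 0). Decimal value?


Formula: (((c OR e) XOR NOT d) AND ((NOT e IMPLIES c) OR b)) over a, b, c, d, e (32 rows)
Evaluate each row (bits = a,b,c,d,e, MSB first):
  row 0 [00000]: (((0 OR 0) XOR NOT 0) AND ((NOT 0 IMPLIES 0) OR 0)) -> 0
  row 1 [00001]: (((0 OR 1) XOR NOT 0) AND ((NOT 1 IMPLIES 0) OR 0)) -> 0
  row 2 [00010]: (((0 OR 0) XOR NOT 1) AND ((NOT 0 IMPLIES 0) OR 0)) -> 0
  row 3 [00011]: (((0 OR 1) XOR NOT 1) AND ((NOT 1 IMPLIES 0) OR 0)) -> 1
  row 4 [00100]: (((1 OR 0) XOR NOT 0) AND ((NOT 0 IMPLIES 1) OR 0)) -> 0
  row 5 [00101]: (((1 OR 1) XOR NOT 0) AND ((NOT 1 IMPLIES 1) OR 0)) -> 0
  row 6 [00110]: (((1 OR 0) XOR NOT 1) AND ((NOT 0 IMPLIES 1) OR 0)) -> 1
  row 7 [00111]: (((1 OR 1) XOR NOT 1) AND ((NOT 1 IMPLIES 1) OR 0)) -> 1
  row 8 [01000]: (((0 OR 0) XOR NOT 0) AND ((NOT 0 IMPLIES 0) OR 1)) -> 1
  row 9 [01001]: (((0 OR 1) XOR NOT 0) AND ((NOT 1 IMPLIES 0) OR 1)) -> 0
  row 10 [01010]: (((0 OR 0) XOR NOT 1) AND ((NOT 0 IMPLIES 0) OR 1)) -> 0
  row 11 [01011]: (((0 OR 1) XOR NOT 1) AND ((NOT 1 IMPLIES 0) OR 1)) -> 1
  row 12 [01100]: (((1 OR 0) XOR NOT 0) AND ((NOT 0 IMPLIES 1) OR 1)) -> 0
  row 13 [01101]: (((1 OR 1) XOR NOT 0) AND ((NOT 1 IMPLIES 1) OR 1)) -> 0
  row 14 [01110]: (((1 OR 0) XOR NOT 1) AND ((NOT 0 IMPLIES 1) OR 1)) -> 1
  row 15 [01111]: (((1 OR 1) XOR NOT 1) AND ((NOT 1 IMPLIES 1) OR 1)) -> 1
  row 16 [10000]: (((0 OR 0) XOR NOT 0) AND ((NOT 0 IMPLIES 0) OR 0)) -> 0
  row 17 [10001]: (((0 OR 1) XOR NOT 0) AND ((NOT 1 IMPLIES 0) OR 0)) -> 0
  row 18 [10010]: (((0 OR 0) XOR NOT 1) AND ((NOT 0 IMPLIES 0) OR 0)) -> 0
  row 19 [10011]: (((0 OR 1) XOR NOT 1) AND ((NOT 1 IMPLIES 0) OR 0)) -> 1
  row 20 [10100]: (((1 OR 0) XOR NOT 0) AND ((NOT 0 IMPLIES 1) OR 0)) -> 0
  row 21 [10101]: (((1 OR 1) XOR NOT 0) AND ((NOT 1 IMPLIES 1) OR 0)) -> 0
  row 22 [10110]: (((1 OR 0) XOR NOT 1) AND ((NOT 0 IMPLIES 1) OR 0)) -> 1
  row 23 [10111]: (((1 OR 1) XOR NOT 1) AND ((NOT 1 IMPLIES 1) OR 0)) -> 1
  row 24 [11000]: (((0 OR 0) XOR NOT 0) AND ((NOT 0 IMPLIES 0) OR 1)) -> 1
  row 25 [11001]: (((0 OR 1) XOR NOT 0) AND ((NOT 1 IMPLIES 0) OR 1)) -> 0
  row 26 [11010]: (((0 OR 0) XOR NOT 1) AND ((NOT 0 IMPLIES 0) OR 1)) -> 0
  row 27 [11011]: (((0 OR 1) XOR NOT 1) AND ((NOT 1 IMPLIES 0) OR 1)) -> 1
  row 28 [11100]: (((1 OR 0) XOR NOT 0) AND ((NOT 0 IMPLIES 1) OR 1)) -> 0
  row 29 [11101]: (((1 OR 1) XOR NOT 0) AND ((NOT 1 IMPLIES 1) OR 1)) -> 0
  row 30 [11110]: (((1 OR 0) XOR NOT 1) AND ((NOT 0 IMPLIES 1) OR 1)) -> 1
  row 31 [11111]: (((1 OR 1) XOR NOT 1) AND ((NOT 1 IMPLIES 1) OR 1)) -> 1
Full result column, 4 rows per line (a,b,c fixed per line; d,e runs 00..11 left to right):
  rows 0-3 [a,b,c=000]: 0001  = hex 1
  rows 4-7 [a,b,c=001]: 0011  = hex 3
  rows 8-11 [a,b,c=010]: 1001  = hex 9
  rows 12-15 [a,b,c=011]: 0011  = hex 3
  rows 16-19 [a,b,c=100]: 0001  = hex 1
  rows 20-23 [a,b,c=101]: 0011  = hex 3
  rows 24-27 [a,b,c=110]: 1001  = hex 9
  rows 28-31 [a,b,c=111]: 0011  = hex 3
Output column (row 0 .. row 31) = 00010011100100110001001110010011
Output column grouped in 4s = 0001 0011 1001 0011 0001 0011 1001 0011 = 0x13931393
Convert to decimal digit by digit (value = value*16 + digit):
  1 -> 1
  1*16 + 3 = 19
  19*16 + 9 = 313
  313*16 + 3 = 5011
  5011*16 + 1 = 80177
  80177*16 + 3 = 1282835
  1282835*16 + 9 = 20525369
  20525369*16 + 3 = 328405907
Decimal = 328405907

328405907


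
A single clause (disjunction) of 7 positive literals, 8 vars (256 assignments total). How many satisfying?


Step 1: Total=2^8=256
Step 2: Unsat when all 7 false: 2^1=2
Step 3: Sat=256-2=254

254


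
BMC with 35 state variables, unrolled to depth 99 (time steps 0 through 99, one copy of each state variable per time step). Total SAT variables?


BMC unrolls to depth k, creating one copy of each state var for steps 0..k.
Step count = 99 + 1 = 100 (steps 0 through 99)
Vars per step = 35
Total = 35 * 100 = 3500

3500


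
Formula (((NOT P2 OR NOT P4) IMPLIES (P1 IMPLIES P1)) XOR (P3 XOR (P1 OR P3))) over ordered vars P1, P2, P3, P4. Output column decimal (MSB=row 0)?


Formula: (((NOT P2 OR NOT P4) IMPLIES (P1 IMPLIES P1)) XOR (P3 XOR (P1 OR P3))) over P1, P2, P3, P4 (16 rows)
Evaluate each row (bits = P1,P2,P3,P4, MSB first):
  row 0 [0000]: (((NOT 0 OR NOT 0) IMPLIES (0 IMPLIES 0)) XOR (0 XOR (0 OR 0))) -> 1
  row 1 [0001]: (((NOT 0 OR NOT 1) IMPLIES (0 IMPLIES 0)) XOR (0 XOR (0 OR 0))) -> 1
  row 2 [0010]: (((NOT 0 OR NOT 0) IMPLIES (0 IMPLIES 0)) XOR (1 XOR (0 OR 1))) -> 1
  row 3 [0011]: (((NOT 0 OR NOT 1) IMPLIES (0 IMPLIES 0)) XOR (1 XOR (0 OR 1))) -> 1
  row 4 [0100]: (((NOT 1 OR NOT 0) IMPLIES (0 IMPLIES 0)) XOR (0 XOR (0 OR 0))) -> 1
  row 5 [0101]: (((NOT 1 OR NOT 1) IMPLIES (0 IMPLIES 0)) XOR (0 XOR (0 OR 0))) -> 1
  row 6 [0110]: (((NOT 1 OR NOT 0) IMPLIES (0 IMPLIES 0)) XOR (1 XOR (0 OR 1))) -> 1
  row 7 [0111]: (((NOT 1 OR NOT 1) IMPLIES (0 IMPLIES 0)) XOR (1 XOR (0 OR 1))) -> 1
  row 8 [1000]: (((NOT 0 OR NOT 0) IMPLIES (1 IMPLIES 1)) XOR (0 XOR (1 OR 0))) -> 0
  row 9 [1001]: (((NOT 0 OR NOT 1) IMPLIES (1 IMPLIES 1)) XOR (0 XOR (1 OR 0))) -> 0
  row 10 [1010]: (((NOT 0 OR NOT 0) IMPLIES (1 IMPLIES 1)) XOR (1 XOR (1 OR 1))) -> 1
  row 11 [1011]: (((NOT 0 OR NOT 1) IMPLIES (1 IMPLIES 1)) XOR (1 XOR (1 OR 1))) -> 1
  row 12 [1100]: (((NOT 1 OR NOT 0) IMPLIES (1 IMPLIES 1)) XOR (0 XOR (1 OR 0))) -> 0
  row 13 [1101]: (((NOT 1 OR NOT 1) IMPLIES (1 IMPLIES 1)) XOR (0 XOR (1 OR 0))) -> 0
  row 14 [1110]: (((NOT 1 OR NOT 0) IMPLIES (1 IMPLIES 1)) XOR (1 XOR (1 OR 1))) -> 1
  row 15 [1111]: (((NOT 1 OR NOT 1) IMPLIES (1 IMPLIES 1)) XOR (1 XOR (1 OR 1))) -> 1
Full result column, 4 rows per line (P1,P2 fixed per line; P3,P4 runs 00..11 left to right):
  rows 0-3 [P1,P2=00]: 1111  = hex F
  rows 4-7 [P1,P2=01]: 1111  = hex F
  rows 8-11 [P1,P2=10]: 0011  = hex 3
  rows 12-15 [P1,P2=11]: 0011  = hex 3
Output column (row 0 .. row 15) = 1111111100110011
Output column grouped in 4s = 1111 1111 0011 0011 = 0xFF33
Convert to decimal digit by digit (value = value*16 + digit):
  F -> 15
  15*16 + 15 (F) = 255
  255*16 + 3 = 4083
  4083*16 + 3 = 65331
Decimal = 65331

65331


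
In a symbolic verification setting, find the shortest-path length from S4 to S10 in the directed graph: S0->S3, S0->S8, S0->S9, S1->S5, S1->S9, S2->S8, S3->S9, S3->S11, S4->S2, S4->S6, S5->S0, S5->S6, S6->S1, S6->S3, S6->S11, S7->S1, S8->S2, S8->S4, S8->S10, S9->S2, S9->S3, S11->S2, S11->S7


BFS layer-by-layer from S4:
  dist 0: {S4}
  dist 1: {S2, S6}
  dist 2: {S1, S3, S8, S11}
  dist 3: {S5, S7, S9, S10}
  -> S10 reached at distance 3
Shortest path length = 3

3


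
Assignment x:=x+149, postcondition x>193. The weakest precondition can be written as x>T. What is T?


Formula: wp(x:=E, P) = P[E/x] (substitute E for x in postcondition)
Step 1: Postcondition: x>193
Step 2: Substitute x+149 for x: x+149>193
Step 3: Solve for x: x > 193-149 = 44

44


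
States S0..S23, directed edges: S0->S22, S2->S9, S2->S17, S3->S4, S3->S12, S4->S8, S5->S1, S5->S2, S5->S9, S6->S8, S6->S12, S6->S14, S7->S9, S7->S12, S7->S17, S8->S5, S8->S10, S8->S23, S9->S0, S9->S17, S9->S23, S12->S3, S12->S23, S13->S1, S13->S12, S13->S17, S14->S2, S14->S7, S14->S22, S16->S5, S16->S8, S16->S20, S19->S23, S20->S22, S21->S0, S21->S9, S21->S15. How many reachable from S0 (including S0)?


BFS from S0:
  layer 0: {S0}
  layer 1: {S22}
Reachable set: {S0, S22}
Count = 2

2


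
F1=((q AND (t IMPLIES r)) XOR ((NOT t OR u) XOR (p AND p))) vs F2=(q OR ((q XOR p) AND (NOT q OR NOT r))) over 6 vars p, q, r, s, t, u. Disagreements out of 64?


F1 = ((q AND (t IMPLIES r)) XOR ((NOT t OR u) XOR (p AND p)))
F2 = (q OR ((q XOR p) AND (NOT q OR NOT r)))
Evaluate both on each of 64 rows (bits = p,q,r,s,t,u):
  row 0 [000000]: F1=1 F2=0 (differ) -> 1
  row 1 [000001]: F1=1 F2=0 (differ) -> 1
  row 2 [000010]: F1=0 F2=0 -> 0
  row 3 [000011]: F1=1 F2=0 (differ) -> 1
  row 4 [000100]: F1=1 F2=0 (differ) -> 1
  (every remaining row is evaluated the same way; all 64 results are listed next)
Full result column, 8 rows per line (p,q,r fixed per line; s,t,u runs 000..111 left to right):
  rows 0-7 [p,q,r=000]: 11011101  (ones: 6)
  rows 8-15 [p,q,r=001]: 11011101  (ones: 6)
  rows 16-23 [p,q,r=010]: 11101110  (ones: 6)
  rows 24-31 [p,q,r=011]: 11011101  (ones: 6)
  rows 32-39 [p,q,r=100]: 11011101  (ones: 6)
  rows 40-47 [p,q,r=101]: 11011101  (ones: 6)
  rows 48-55 [p,q,r=110]: 00010001  (ones: 2)
  rows 56-63 [p,q,r=111]: 00100010  (ones: 2)
Disagreements = 6+6+6+6+6+6+2+2 = 40

40


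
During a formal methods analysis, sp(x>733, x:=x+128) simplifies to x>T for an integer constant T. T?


Formula: sp(P, x:=E) = exists old_x. (x = E[old_x/x]) AND P[old_x/x] (old_x is the value of x before the assignment; eliminate old_x by solving x = E[old_x/x] for old_x)
Step 1: Precondition P: x>733, i.e. old_x > 733
Step 2: Assignment gives x = old_x + 128, so old_x = x - 128
Step 3: Substitute into P: x - 128 > 733
Step 4: Simplify: x > 733+128 = 861

861


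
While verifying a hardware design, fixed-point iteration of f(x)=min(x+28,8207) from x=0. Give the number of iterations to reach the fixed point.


Step 1: x=0, cap=8207, increment=28
Step 2: x grows by 28 each step until capped at 8207; fixed point is x=8207
Step 3: iterations = ceil(8207/28) = 294

294


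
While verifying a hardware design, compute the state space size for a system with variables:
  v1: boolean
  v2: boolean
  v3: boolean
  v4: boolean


State space = product of domain sizes of all variables.
Domain sizes:
  v1 (boolean): 2
  v2 (boolean): 2
  v3 (boolean): 2
  v4 (boolean): 2
Product = 2 * 2 * 2 * 2 = 16

16


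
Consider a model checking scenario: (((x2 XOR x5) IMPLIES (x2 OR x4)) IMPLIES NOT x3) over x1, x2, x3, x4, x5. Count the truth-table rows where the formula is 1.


Formula: (((x2 XOR x5) IMPLIES (x2 OR x4)) IMPLIES NOT x3) over 5 vars (32 rows)
Evaluate each row (x1, x2, x3, x4, x5 as bits, MSB first):
  row 0 [00000]: (((0 XOR 0) IMPLIES (0 OR 0)) IMPLIES NOT 0) -> 1
  row 1 [00001]: (((0 XOR 1) IMPLIES (0 OR 0)) IMPLIES NOT 0) -> 1
  row 2 [00010]: (((0 XOR 0) IMPLIES (0 OR 1)) IMPLIES NOT 0) -> 1
  row 3 [00011]: (((0 XOR 1) IMPLIES (0 OR 1)) IMPLIES NOT 0) -> 1
  row 4 [00100]: (((0 XOR 0) IMPLIES (0 OR 0)) IMPLIES NOT 1) -> 0
  row 5 [00101]: (((0 XOR 1) IMPLIES (0 OR 0)) IMPLIES NOT 1) -> 1
  row 6 [00110]: (((0 XOR 0) IMPLIES (0 OR 1)) IMPLIES NOT 1) -> 0
  row 7 [00111]: (((0 XOR 1) IMPLIES (0 OR 1)) IMPLIES NOT 1) -> 0
  row 8 [01000]: (((1 XOR 0) IMPLIES (1 OR 0)) IMPLIES NOT 0) -> 1
  row 9 [01001]: (((1 XOR 1) IMPLIES (1 OR 0)) IMPLIES NOT 0) -> 1
  row 10 [01010]: (((1 XOR 0) IMPLIES (1 OR 1)) IMPLIES NOT 0) -> 1
  row 11 [01011]: (((1 XOR 1) IMPLIES (1 OR 1)) IMPLIES NOT 0) -> 1
  row 12 [01100]: (((1 XOR 0) IMPLIES (1 OR 0)) IMPLIES NOT 1) -> 0
  row 13 [01101]: (((1 XOR 1) IMPLIES (1 OR 0)) IMPLIES NOT 1) -> 0
  row 14 [01110]: (((1 XOR 0) IMPLIES (1 OR 1)) IMPLIES NOT 1) -> 0
  row 15 [01111]: (((1 XOR 1) IMPLIES (1 OR 1)) IMPLIES NOT 1) -> 0
  row 16 [10000]: (((0 XOR 0) IMPLIES (0 OR 0)) IMPLIES NOT 0) -> 1
  row 17 [10001]: (((0 XOR 1) IMPLIES (0 OR 0)) IMPLIES NOT 0) -> 1
  row 18 [10010]: (((0 XOR 0) IMPLIES (0 OR 1)) IMPLIES NOT 0) -> 1
  row 19 [10011]: (((0 XOR 1) IMPLIES (0 OR 1)) IMPLIES NOT 0) -> 1
  row 20 [10100]: (((0 XOR 0) IMPLIES (0 OR 0)) IMPLIES NOT 1) -> 0
  row 21 [10101]: (((0 XOR 1) IMPLIES (0 OR 0)) IMPLIES NOT 1) -> 1
  row 22 [10110]: (((0 XOR 0) IMPLIES (0 OR 1)) IMPLIES NOT 1) -> 0
  row 23 [10111]: (((0 XOR 1) IMPLIES (0 OR 1)) IMPLIES NOT 1) -> 0
  row 24 [11000]: (((1 XOR 0) IMPLIES (1 OR 0)) IMPLIES NOT 0) -> 1
  row 25 [11001]: (((1 XOR 1) IMPLIES (1 OR 0)) IMPLIES NOT 0) -> 1
  row 26 [11010]: (((1 XOR 0) IMPLIES (1 OR 1)) IMPLIES NOT 0) -> 1
  row 27 [11011]: (((1 XOR 1) IMPLIES (1 OR 1)) IMPLIES NOT 0) -> 1
  row 28 [11100]: (((1 XOR 0) IMPLIES (1 OR 0)) IMPLIES NOT 1) -> 0
  row 29 [11101]: (((1 XOR 1) IMPLIES (1 OR 0)) IMPLIES NOT 1) -> 0
  row 30 [11110]: (((1 XOR 0) IMPLIES (1 OR 1)) IMPLIES NOT 1) -> 0
  row 31 [11111]: (((1 XOR 1) IMPLIES (1 OR 1)) IMPLIES NOT 1) -> 0
Full result column, 8 rows per line (x1,x2 fixed per line; x3,x4,x5 runs 000..111 left to right):
  rows 0-7 [x1,x2=00]: 11110100  (ones: 5)
  rows 8-15 [x1,x2=01]: 11110000  (ones: 4)
  rows 16-23 [x1,x2=10]: 11110100  (ones: 5)
  rows 24-31 [x1,x2=11]: 11110000  (ones: 4)
Count of 1-rows = 5+4+5+4 = 18

18


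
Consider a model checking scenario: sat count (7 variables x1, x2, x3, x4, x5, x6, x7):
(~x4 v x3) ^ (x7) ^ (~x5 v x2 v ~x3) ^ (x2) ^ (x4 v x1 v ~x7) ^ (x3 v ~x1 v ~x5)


CNF with 6 clauses over 7 vars (128 assignments).
An assignment satisfies CNF iff every clause has >=1 true literal.
Check each row (bits = x1,x2,x3,x4,x5,x6,x7; clause T/F shown):
  row 0 [0000000]: clauses=TFTFTT -> 0
  row 1 [0000001]: clauses=TTTFFT -> 0
  row 2 [0000010]: clauses=TFTFTT -> 0
  row 3 [0000011]: clauses=TTTFFT -> 0
  row 4 [0000100]: clauses=TFTFTT -> 0
  (every remaining row is evaluated the same way; all 128 results are listed next)
Full result column, 8 rows per line (x1,x2,x3,x4 fixed per line; x5,x6,x7 runs 000..111 left to right):
  rows 0-7 [x1,x2,x3,x4=0000]: 00000000  (ones: 0)
  rows 8-15 [x1,x2,x3,x4=0001]: 00000000  (ones: 0)
  rows 16-23 [x1,x2,x3,x4=0010]: 00000000  (ones: 0)
  rows 24-31 [x1,x2,x3,x4=0011]: 00000000  (ones: 0)
  rows 32-39 [x1,x2,x3,x4=0100]: 00000000  (ones: 0)
  rows 40-47 [x1,x2,x3,x4=0101]: 00000000  (ones: 0)
  rows 48-55 [x1,x2,x3,x4=0110]: 00000000  (ones: 0)
  rows 56-63 [x1,x2,x3,x4=0111]: 01010101  (ones: 4)
  rows 64-71 [x1,x2,x3,x4=1000]: 00000000  (ones: 0)
  rows 72-79 [x1,x2,x3,x4=1001]: 00000000  (ones: 0)
  rows 80-87 [x1,x2,x3,x4=1010]: 00000000  (ones: 0)
  rows 88-95 [x1,x2,x3,x4=1011]: 00000000  (ones: 0)
  rows 96-103 [x1,x2,x3,x4=1100]: 01010000  (ones: 2)
  rows 104-111 [x1,x2,x3,x4=1101]: 00000000  (ones: 0)
  rows 112-119 [x1,x2,x3,x4=1110]: 01010101  (ones: 4)
  rows 120-127 [x1,x2,x3,x4=1111]: 01010101  (ones: 4)
Satisfying assignments = 0+0+0+0+0+0+0+4+0+0+0+0+2+0+4+4 = 14

14


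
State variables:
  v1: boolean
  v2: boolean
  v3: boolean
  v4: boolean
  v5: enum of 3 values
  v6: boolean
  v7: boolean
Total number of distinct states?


State space = product of domain sizes of all variables.
Domain sizes:
  v1 (boolean): 2
  v2 (boolean): 2
  v3 (boolean): 2
  v4 (boolean): 2
  v5 (enum of 3 values): 3
  v6 (boolean): 2
  v7 (boolean): 2
Product = 2 * 2 * 2 * 2 * 3 * 2 * 2 = 192

192


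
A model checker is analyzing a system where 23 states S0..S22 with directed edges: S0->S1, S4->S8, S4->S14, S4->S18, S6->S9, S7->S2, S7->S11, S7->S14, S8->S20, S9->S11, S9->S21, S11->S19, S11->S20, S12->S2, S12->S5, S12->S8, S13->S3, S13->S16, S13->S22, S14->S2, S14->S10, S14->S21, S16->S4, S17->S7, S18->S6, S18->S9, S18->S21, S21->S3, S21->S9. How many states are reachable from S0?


BFS from S0:
  layer 0: {S0}
  layer 1: {S1}
Reachable set: {S0, S1}
Count = 2

2


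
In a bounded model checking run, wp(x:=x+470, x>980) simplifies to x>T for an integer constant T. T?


Formula: wp(x:=E, P) = P[E/x] (substitute E for x in postcondition)
Step 1: Postcondition: x>980
Step 2: Substitute x+470 for x: x+470>980
Step 3: Solve for x: x > 980-470 = 510

510


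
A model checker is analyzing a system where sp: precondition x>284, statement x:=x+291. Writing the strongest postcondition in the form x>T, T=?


Formula: sp(P, x:=E) = exists old_x. (x = E[old_x/x]) AND P[old_x/x] (old_x is the value of x before the assignment; eliminate old_x by solving x = E[old_x/x] for old_x)
Step 1: Precondition P: x>284, i.e. old_x > 284
Step 2: Assignment gives x = old_x + 291, so old_x = x - 291
Step 3: Substitute into P: x - 291 > 284
Step 4: Simplify: x > 284+291 = 575

575


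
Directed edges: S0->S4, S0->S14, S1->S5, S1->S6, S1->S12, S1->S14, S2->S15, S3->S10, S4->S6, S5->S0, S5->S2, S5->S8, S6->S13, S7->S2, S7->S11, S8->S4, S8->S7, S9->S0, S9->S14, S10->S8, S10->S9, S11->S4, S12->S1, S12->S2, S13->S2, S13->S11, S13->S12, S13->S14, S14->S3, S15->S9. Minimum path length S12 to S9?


BFS layer-by-layer from S12:
  dist 0: {S12}
  dist 1: {S1, S2}
  dist 2: {S5, S6, S14, S15}
  dist 3: {S0, S3, S8, S9, S13}
  -> S9 reached at distance 3
Shortest path length = 3

3


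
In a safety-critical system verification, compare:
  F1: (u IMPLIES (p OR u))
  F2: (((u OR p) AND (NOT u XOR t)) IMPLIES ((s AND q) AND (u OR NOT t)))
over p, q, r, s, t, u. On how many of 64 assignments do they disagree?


F1 = (u IMPLIES (p OR u))
F2 = (((u OR p) AND (NOT u XOR t)) IMPLIES ((s AND q) AND (u OR NOT t)))
Evaluate both on each of 64 rows (bits = p,q,r,s,t,u):
  row 0 [000000]: F1=1 F2=1 -> 0
  row 1 [000001]: F1=1 F2=1 -> 0
  row 2 [000010]: F1=1 F2=1 -> 0
  row 3 [000011]: F1=1 F2=0 (differ) -> 1
  row 4 [000100]: F1=1 F2=1 -> 0
  (every remaining row is evaluated the same way; all 64 results are listed next)
Full result column, 8 rows per line (p,q,r fixed per line; s,t,u runs 000..111 left to right):
  rows 0-7 [p,q,r=000]: 00010001  (ones: 2)
  rows 8-15 [p,q,r=001]: 00010001  (ones: 2)
  rows 16-23 [p,q,r=010]: 00010000  (ones: 1)
  rows 24-31 [p,q,r=011]: 00010000  (ones: 1)
  rows 32-39 [p,q,r=100]: 10011001  (ones: 4)
  rows 40-47 [p,q,r=101]: 10011001  (ones: 4)
  rows 48-55 [p,q,r=110]: 10010000  (ones: 2)
  rows 56-63 [p,q,r=111]: 10010000  (ones: 2)
Disagreements = 2+2+1+1+4+4+2+2 = 18

18


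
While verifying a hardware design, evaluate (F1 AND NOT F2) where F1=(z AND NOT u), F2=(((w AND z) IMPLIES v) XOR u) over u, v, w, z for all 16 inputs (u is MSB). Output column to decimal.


F1 = (z AND NOT u)
F2 = (((w AND z) IMPLIES v) XOR u)
Counterexample to F1=>F2 is where F1=1 and F2=0.
Evaluate each row (bits = u,v,w,z, MSB first):
  row 0 [0000]: F1=0 F2=1 -> F1&~F2 -> 0
  row 1 [0001]: F1=1 F2=1 -> F1&~F2 -> 0
  row 2 [0010]: F1=0 F2=1 -> F1&~F2 -> 0
  row 3 [0011]: F1=1 F2=0 -> F1&~F2 -> 1
  row 4 [0100]: F1=0 F2=1 -> F1&~F2 -> 0
  row 5 [0101]: F1=1 F2=1 -> F1&~F2 -> 0
  row 6 [0110]: F1=0 F2=1 -> F1&~F2 -> 0
  row 7 [0111]: F1=1 F2=1 -> F1&~F2 -> 0
  row 8 [1000]: F1=0 F2=0 -> F1&~F2 -> 0
  row 9 [1001]: F1=0 F2=0 -> F1&~F2 -> 0
  row 10 [1010]: F1=0 F2=0 -> F1&~F2 -> 0
  row 11 [1011]: F1=0 F2=1 -> F1&~F2 -> 0
  row 12 [1100]: F1=0 F2=0 -> F1&~F2 -> 0
  row 13 [1101]: F1=0 F2=0 -> F1&~F2 -> 0
  row 14 [1110]: F1=0 F2=0 -> F1&~F2 -> 0
  row 15 [1111]: F1=0 F2=0 -> F1&~F2 -> 0
Full result column, 4 rows per line (u,v fixed per line; w,z runs 00..11 left to right):
  rows 0-3 [u,v=00]: 0001  = hex 1
  rows 4-7 [u,v=01]: 0000  = hex 0
  rows 8-11 [u,v=10]: 0000  = hex 0
  rows 12-15 [u,v=11]: 0000  = hex 0
Counterexample vector (row 0 .. row 15) = 0001000000000000
Output column grouped in 4s = 0001 0000 0000 0000 = 0x1000
Convert to decimal digit by digit (value = value*16 + digit):
  1 -> 1
  1*16 + 0 = 16
  16*16 + 0 = 256
  256*16 + 0 = 4096
Decimal = 4096

4096


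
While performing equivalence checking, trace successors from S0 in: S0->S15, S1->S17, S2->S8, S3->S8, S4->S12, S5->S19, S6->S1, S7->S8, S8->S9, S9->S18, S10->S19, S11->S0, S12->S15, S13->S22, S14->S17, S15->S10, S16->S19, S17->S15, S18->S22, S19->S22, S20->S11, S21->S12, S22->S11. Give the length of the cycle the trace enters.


Trace from S0 until a state repeats:
  S0 -> S15 -> S10 -> S19 -> S22 -> S11 -> S0
S0 first seen at step 0, revisited at step 6.
Cycle length = 6 - 0 = 6

6


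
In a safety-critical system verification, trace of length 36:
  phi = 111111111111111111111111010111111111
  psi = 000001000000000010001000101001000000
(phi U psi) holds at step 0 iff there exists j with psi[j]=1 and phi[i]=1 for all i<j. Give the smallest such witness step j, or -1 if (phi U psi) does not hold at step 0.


(phi U psi) at 0: need smallest j with psi[j]=1 and phi[i]=1 for all i in [0,j).
Scan from step 0:
  step 0: phi=1, psi=0 -> continue
  step 1: phi=1, psi=0 -> continue
  step 2: phi=1, psi=0 -> continue
  step 3: phi=1, psi=0 -> continue
  step 5: psi=1 and phi held for [0,5) -> witness found
Witness step = 5

5


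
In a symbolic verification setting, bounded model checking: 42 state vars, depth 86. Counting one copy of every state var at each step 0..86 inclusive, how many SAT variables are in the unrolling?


BMC unrolls to depth k, creating one copy of each state var for steps 0..k.
Step count = 86 + 1 = 87 (steps 0 through 86)
Vars per step = 42
Total = 42 * 87 = 3654

3654


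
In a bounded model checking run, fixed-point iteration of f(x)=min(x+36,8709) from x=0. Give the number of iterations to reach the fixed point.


Step 1: x=0, cap=8709, increment=36
Step 2: x grows by 36 each step until capped at 8709; fixed point is x=8709
Step 3: iterations = ceil(8709/36) = 242

242


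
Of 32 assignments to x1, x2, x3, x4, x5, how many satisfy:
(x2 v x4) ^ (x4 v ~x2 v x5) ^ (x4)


CNF with 3 clauses over 5 vars (32 assignments).
An assignment satisfies CNF iff every clause has >=1 true literal.
Check each row (bits = x1,x2,x3,x4,x5; clause T/F shown):
  row 0 [00000]: clauses=FTF -> 0
  row 1 [00001]: clauses=FTF -> 0
  row 2 [00010]: clauses=TTT -> 1
  row 3 [00011]: clauses=TTT -> 1
  row 4 [00100]: clauses=FTF -> 0
  row 5 [00101]: clauses=FTF -> 0
  row 6 [00110]: clauses=TTT -> 1
  row 7 [00111]: clauses=TTT -> 1
  row 8 [01000]: clauses=TFF -> 0
  row 9 [01001]: clauses=TTF -> 0
  row 10 [01010]: clauses=TTT -> 1
  row 11 [01011]: clauses=TTT -> 1
  row 12 [01100]: clauses=TFF -> 0
  row 13 [01101]: clauses=TTF -> 0
  row 14 [01110]: clauses=TTT -> 1
  row 15 [01111]: clauses=TTT -> 1
  row 16 [10000]: clauses=FTF -> 0
  row 17 [10001]: clauses=FTF -> 0
  row 18 [10010]: clauses=TTT -> 1
  row 19 [10011]: clauses=TTT -> 1
  row 20 [10100]: clauses=FTF -> 0
  row 21 [10101]: clauses=FTF -> 0
  row 22 [10110]: clauses=TTT -> 1
  row 23 [10111]: clauses=TTT -> 1
  row 24 [11000]: clauses=TFF -> 0
  row 25 [11001]: clauses=TTF -> 0
  row 26 [11010]: clauses=TTT -> 1
  row 27 [11011]: clauses=TTT -> 1
  row 28 [11100]: clauses=TFF -> 0
  row 29 [11101]: clauses=TTF -> 0
  row 30 [11110]: clauses=TTT -> 1
  row 31 [11111]: clauses=TTT -> 1
Full result column, 8 rows per line (x1,x2 fixed per line; x3,x4,x5 runs 000..111 left to right):
  rows 0-7 [x1,x2=00]: 00110011  (ones: 4)
  rows 8-15 [x1,x2=01]: 00110011  (ones: 4)
  rows 16-23 [x1,x2=10]: 00110011  (ones: 4)
  rows 24-31 [x1,x2=11]: 00110011  (ones: 4)
Satisfying assignments = 4+4+4+4 = 16

16


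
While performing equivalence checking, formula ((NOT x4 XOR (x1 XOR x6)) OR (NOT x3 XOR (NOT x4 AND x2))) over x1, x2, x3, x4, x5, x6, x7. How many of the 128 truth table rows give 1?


Formula: ((NOT x4 XOR (x1 XOR x6)) OR (NOT x3 XOR (NOT x4 AND x2))) over 7 vars (128 rows)
Evaluate each row (x1, x2, x3, x4, x5, x6, x7 as bits, MSB first):
  row 0 [0000000]: ((NOT 0 XOR (0 XOR 0)) OR (NOT 0 XOR (NOT 0 AND 0))) -> 1
  row 1 [0000001]: ((NOT 0 XOR (0 XOR 0)) OR (NOT 0 XOR (NOT 0 AND 0))) -> 1
  row 2 [0000010]: ((NOT 0 XOR (0 XOR 1)) OR (NOT 0 XOR (NOT 0 AND 0))) -> 1
  row 3 [0000011]: ((NOT 0 XOR (0 XOR 1)) OR (NOT 0 XOR (NOT 0 AND 0))) -> 1
  row 4 [0000100]: ((NOT 0 XOR (0 XOR 0)) OR (NOT 0 XOR (NOT 0 AND 0))) -> 1
  (every remaining row is evaluated the same way; all 128 results are listed next)
Full result column, 8 rows per line (x1,x2,x3,x4 fixed per line; x5,x6,x7 runs 000..111 left to right):
  rows 0-7 [x1,x2,x3,x4=0000]: 11111111  (ones: 8)
  rows 8-15 [x1,x2,x3,x4=0001]: 11111111  (ones: 8)
  rows 16-23 [x1,x2,x3,x4=0010]: 11001100  (ones: 4)
  rows 24-31 [x1,x2,x3,x4=0011]: 00110011  (ones: 4)
  rows 32-39 [x1,x2,x3,x4=0100]: 11001100  (ones: 4)
  rows 40-47 [x1,x2,x3,x4=0101]: 11111111  (ones: 8)
  rows 48-55 [x1,x2,x3,x4=0110]: 11111111  (ones: 8)
  rows 56-63 [x1,x2,x3,x4=0111]: 00110011  (ones: 4)
  rows 64-71 [x1,x2,x3,x4=1000]: 11111111  (ones: 8)
  rows 72-79 [x1,x2,x3,x4=1001]: 11111111  (ones: 8)
  rows 80-87 [x1,x2,x3,x4=1010]: 00110011  (ones: 4)
  rows 88-95 [x1,x2,x3,x4=1011]: 11001100  (ones: 4)
  rows 96-103 [x1,x2,x3,x4=1100]: 00110011  (ones: 4)
  rows 104-111 [x1,x2,x3,x4=1101]: 11111111  (ones: 8)
  rows 112-119 [x1,x2,x3,x4=1110]: 11111111  (ones: 8)
  rows 120-127 [x1,x2,x3,x4=1111]: 11001100  (ones: 4)
Count of 1-rows = 8+8+4+4+4+8+8+4+8+8+4+4+4+8+8+4 = 96

96


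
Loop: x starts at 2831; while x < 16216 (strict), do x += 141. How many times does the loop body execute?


Step 1: x goes from 2831 toward 16216 by 141; the body runs while x<16216, so iterations = ceil((bound-start)/step)
Step 2: Distance=13385
Step 3: ceil(13385/141)=95

95


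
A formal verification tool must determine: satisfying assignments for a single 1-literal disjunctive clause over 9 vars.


Step 1: Total=2^9=512
Step 2: Unsat when all 1 false: 2^8=256
Step 3: Sat=512-256=256

256


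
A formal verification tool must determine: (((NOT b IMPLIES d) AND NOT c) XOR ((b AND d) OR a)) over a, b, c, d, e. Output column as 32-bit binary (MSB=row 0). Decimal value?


Formula: (((NOT b IMPLIES d) AND NOT c) XOR ((b AND d) OR a)) over a, b, c, d, e (32 rows)
Evaluate each row (bits = a,b,c,d,e, MSB first):
  row 0 [00000]: (((NOT 0 IMPLIES 0) AND NOT 0) XOR ((0 AND 0) OR 0)) -> 0
  row 1 [00001]: (((NOT 0 IMPLIES 0) AND NOT 0) XOR ((0 AND 0) OR 0)) -> 0
  row 2 [00010]: (((NOT 0 IMPLIES 1) AND NOT 0) XOR ((0 AND 1) OR 0)) -> 1
  row 3 [00011]: (((NOT 0 IMPLIES 1) AND NOT 0) XOR ((0 AND 1) OR 0)) -> 1
  row 4 [00100]: (((NOT 0 IMPLIES 0) AND NOT 1) XOR ((0 AND 0) OR 0)) -> 0
  row 5 [00101]: (((NOT 0 IMPLIES 0) AND NOT 1) XOR ((0 AND 0) OR 0)) -> 0
  row 6 [00110]: (((NOT 0 IMPLIES 1) AND NOT 1) XOR ((0 AND 1) OR 0)) -> 0
  row 7 [00111]: (((NOT 0 IMPLIES 1) AND NOT 1) XOR ((0 AND 1) OR 0)) -> 0
  row 8 [01000]: (((NOT 1 IMPLIES 0) AND NOT 0) XOR ((1 AND 0) OR 0)) -> 1
  row 9 [01001]: (((NOT 1 IMPLIES 0) AND NOT 0) XOR ((1 AND 0) OR 0)) -> 1
  row 10 [01010]: (((NOT 1 IMPLIES 1) AND NOT 0) XOR ((1 AND 1) OR 0)) -> 0
  row 11 [01011]: (((NOT 1 IMPLIES 1) AND NOT 0) XOR ((1 AND 1) OR 0)) -> 0
  row 12 [01100]: (((NOT 1 IMPLIES 0) AND NOT 1) XOR ((1 AND 0) OR 0)) -> 0
  row 13 [01101]: (((NOT 1 IMPLIES 0) AND NOT 1) XOR ((1 AND 0) OR 0)) -> 0
  row 14 [01110]: (((NOT 1 IMPLIES 1) AND NOT 1) XOR ((1 AND 1) OR 0)) -> 1
  row 15 [01111]: (((NOT 1 IMPLIES 1) AND NOT 1) XOR ((1 AND 1) OR 0)) -> 1
  row 16 [10000]: (((NOT 0 IMPLIES 0) AND NOT 0) XOR ((0 AND 0) OR 1)) -> 1
  row 17 [10001]: (((NOT 0 IMPLIES 0) AND NOT 0) XOR ((0 AND 0) OR 1)) -> 1
  row 18 [10010]: (((NOT 0 IMPLIES 1) AND NOT 0) XOR ((0 AND 1) OR 1)) -> 0
  row 19 [10011]: (((NOT 0 IMPLIES 1) AND NOT 0) XOR ((0 AND 1) OR 1)) -> 0
  row 20 [10100]: (((NOT 0 IMPLIES 0) AND NOT 1) XOR ((0 AND 0) OR 1)) -> 1
  row 21 [10101]: (((NOT 0 IMPLIES 0) AND NOT 1) XOR ((0 AND 0) OR 1)) -> 1
  row 22 [10110]: (((NOT 0 IMPLIES 1) AND NOT 1) XOR ((0 AND 1) OR 1)) -> 1
  row 23 [10111]: (((NOT 0 IMPLIES 1) AND NOT 1) XOR ((0 AND 1) OR 1)) -> 1
  row 24 [11000]: (((NOT 1 IMPLIES 0) AND NOT 0) XOR ((1 AND 0) OR 1)) -> 0
  row 25 [11001]: (((NOT 1 IMPLIES 0) AND NOT 0) XOR ((1 AND 0) OR 1)) -> 0
  row 26 [11010]: (((NOT 1 IMPLIES 1) AND NOT 0) XOR ((1 AND 1) OR 1)) -> 0
  row 27 [11011]: (((NOT 1 IMPLIES 1) AND NOT 0) XOR ((1 AND 1) OR 1)) -> 0
  row 28 [11100]: (((NOT 1 IMPLIES 0) AND NOT 1) XOR ((1 AND 0) OR 1)) -> 1
  row 29 [11101]: (((NOT 1 IMPLIES 0) AND NOT 1) XOR ((1 AND 0) OR 1)) -> 1
  row 30 [11110]: (((NOT 1 IMPLIES 1) AND NOT 1) XOR ((1 AND 1) OR 1)) -> 1
  row 31 [11111]: (((NOT 1 IMPLIES 1) AND NOT 1) XOR ((1 AND 1) OR 1)) -> 1
Full result column, 4 rows per line (a,b,c fixed per line; d,e runs 00..11 left to right):
  rows 0-3 [a,b,c=000]: 0011  = hex 3
  rows 4-7 [a,b,c=001]: 0000  = hex 0
  rows 8-11 [a,b,c=010]: 1100  = hex C
  rows 12-15 [a,b,c=011]: 0011  = hex 3
  rows 16-19 [a,b,c=100]: 1100  = hex C
  rows 20-23 [a,b,c=101]: 1111  = hex F
  rows 24-27 [a,b,c=110]: 0000  = hex 0
  rows 28-31 [a,b,c=111]: 1111  = hex F
Output column (row 0 .. row 31) = 00110000110000111100111100001111
Output column grouped in 4s = 0011 0000 1100 0011 1100 1111 0000 1111 = 0x30C3CF0F
Convert to decimal digit by digit (value = value*16 + digit):
  3 -> 3
  3*16 + 0 = 48
  48*16 + 12 (C) = 780
  780*16 + 3 = 12483
  12483*16 + 12 (C) = 199740
  199740*16 + 15 (F) = 3195855
  3195855*16 + 0 = 51133680
  51133680*16 + 15 (F) = 818138895
Decimal = 818138895

818138895


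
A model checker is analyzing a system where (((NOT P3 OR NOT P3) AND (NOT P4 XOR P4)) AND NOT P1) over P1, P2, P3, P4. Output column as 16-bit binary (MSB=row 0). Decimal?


Formula: (((NOT P3 OR NOT P3) AND (NOT P4 XOR P4)) AND NOT P1) over P1, P2, P3, P4 (16 rows)
Evaluate each row (bits = P1,P2,P3,P4, MSB first):
  row 0 [0000]: (((NOT 0 OR NOT 0) AND (NOT 0 XOR 0)) AND NOT 0) -> 1
  row 1 [0001]: (((NOT 0 OR NOT 0) AND (NOT 1 XOR 1)) AND NOT 0) -> 1
  row 2 [0010]: (((NOT 1 OR NOT 1) AND (NOT 0 XOR 0)) AND NOT 0) -> 0
  row 3 [0011]: (((NOT 1 OR NOT 1) AND (NOT 1 XOR 1)) AND NOT 0) -> 0
  row 4 [0100]: (((NOT 0 OR NOT 0) AND (NOT 0 XOR 0)) AND NOT 0) -> 1
  row 5 [0101]: (((NOT 0 OR NOT 0) AND (NOT 1 XOR 1)) AND NOT 0) -> 1
  row 6 [0110]: (((NOT 1 OR NOT 1) AND (NOT 0 XOR 0)) AND NOT 0) -> 0
  row 7 [0111]: (((NOT 1 OR NOT 1) AND (NOT 1 XOR 1)) AND NOT 0) -> 0
  row 8 [1000]: (((NOT 0 OR NOT 0) AND (NOT 0 XOR 0)) AND NOT 1) -> 0
  row 9 [1001]: (((NOT 0 OR NOT 0) AND (NOT 1 XOR 1)) AND NOT 1) -> 0
  row 10 [1010]: (((NOT 1 OR NOT 1) AND (NOT 0 XOR 0)) AND NOT 1) -> 0
  row 11 [1011]: (((NOT 1 OR NOT 1) AND (NOT 1 XOR 1)) AND NOT 1) -> 0
  row 12 [1100]: (((NOT 0 OR NOT 0) AND (NOT 0 XOR 0)) AND NOT 1) -> 0
  row 13 [1101]: (((NOT 0 OR NOT 0) AND (NOT 1 XOR 1)) AND NOT 1) -> 0
  row 14 [1110]: (((NOT 1 OR NOT 1) AND (NOT 0 XOR 0)) AND NOT 1) -> 0
  row 15 [1111]: (((NOT 1 OR NOT 1) AND (NOT 1 XOR 1)) AND NOT 1) -> 0
Full result column, 4 rows per line (P1,P2 fixed per line; P3,P4 runs 00..11 left to right):
  rows 0-3 [P1,P2=00]: 1100  = hex C
  rows 4-7 [P1,P2=01]: 1100  = hex C
  rows 8-11 [P1,P2=10]: 0000  = hex 0
  rows 12-15 [P1,P2=11]: 0000  = hex 0
Output column (row 0 .. row 15) = 1100110000000000
Output column grouped in 4s = 1100 1100 0000 0000 = 0xCC00
Convert to decimal digit by digit (value = value*16 + digit):
  C -> 12
  12*16 + 12 (C) = 204
  204*16 + 0 = 3264
  3264*16 + 0 = 52224
Decimal = 52224

52224


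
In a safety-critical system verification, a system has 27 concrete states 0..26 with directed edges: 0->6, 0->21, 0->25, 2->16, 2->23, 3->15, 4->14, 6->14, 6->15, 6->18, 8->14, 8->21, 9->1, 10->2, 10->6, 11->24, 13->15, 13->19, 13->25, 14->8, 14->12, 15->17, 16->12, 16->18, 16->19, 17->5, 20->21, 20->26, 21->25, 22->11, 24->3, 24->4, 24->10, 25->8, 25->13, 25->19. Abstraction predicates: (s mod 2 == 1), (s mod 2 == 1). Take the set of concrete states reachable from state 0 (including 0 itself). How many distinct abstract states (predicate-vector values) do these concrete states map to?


BFS from 0:
Concrete reachable: {0, 5, 6, 8, 12, 13, 14, 15, 17, 18, 19, 21, 25}
Abstract via predicates (s mod 2 == 1), (s mod 2 == 1):
  (0,0) <- {0, 6, 8, 12, 14, 18}
  (1,1) <- {5, 13, 15, 17, 19, 21, 25}
Distinct abstract states = 2

2


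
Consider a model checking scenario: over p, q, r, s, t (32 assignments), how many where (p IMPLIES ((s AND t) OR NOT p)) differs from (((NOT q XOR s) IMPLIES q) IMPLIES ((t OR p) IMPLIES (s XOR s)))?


F1 = (p IMPLIES ((s AND t) OR NOT p))
F2 = (((NOT q XOR s) IMPLIES q) IMPLIES ((t OR p) IMPLIES (s XOR s)))
Evaluate both on each of 32 rows (bits = p,q,r,s,t):
  row 0 [00000]: F1=1 F2=1 -> 0
  row 1 [00001]: F1=1 F2=1 -> 0
  row 2 [00010]: F1=1 F2=1 -> 0
  row 3 [00011]: F1=1 F2=0 (differ) -> 1
  row 4 [00100]: F1=1 F2=1 -> 0
  row 5 [00101]: F1=1 F2=1 -> 0
  row 6 [00110]: F1=1 F2=1 -> 0
  row 7 [00111]: F1=1 F2=0 (differ) -> 1
  row 8 [01000]: F1=1 F2=1 -> 0
  row 9 [01001]: F1=1 F2=0 (differ) -> 1
  row 10 [01010]: F1=1 F2=1 -> 0
  row 11 [01011]: F1=1 F2=0 (differ) -> 1
  row 12 [01100]: F1=1 F2=1 -> 0
  row 13 [01101]: F1=1 F2=0 (differ) -> 1
  row 14 [01110]: F1=1 F2=1 -> 0
  row 15 [01111]: F1=1 F2=0 (differ) -> 1
  row 16 [10000]: F1=0 F2=1 (differ) -> 1
  row 17 [10001]: F1=0 F2=1 (differ) -> 1
  row 18 [10010]: F1=0 F2=0 -> 0
  row 19 [10011]: F1=1 F2=0 (differ) -> 1
  row 20 [10100]: F1=0 F2=1 (differ) -> 1
  row 21 [10101]: F1=0 F2=1 (differ) -> 1
  row 22 [10110]: F1=0 F2=0 -> 0
  row 23 [10111]: F1=1 F2=0 (differ) -> 1
  row 24 [11000]: F1=0 F2=0 -> 0
  row 25 [11001]: F1=0 F2=0 -> 0
  row 26 [11010]: F1=0 F2=0 -> 0
  row 27 [11011]: F1=1 F2=0 (differ) -> 1
  row 28 [11100]: F1=0 F2=0 -> 0
  row 29 [11101]: F1=0 F2=0 -> 0
  row 30 [11110]: F1=0 F2=0 -> 0
  row 31 [11111]: F1=1 F2=0 (differ) -> 1
Full result column, 8 rows per line (p,q fixed per line; r,s,t runs 000..111 left to right):
  rows 0-7 [p,q=00]: 00010001  (ones: 2)
  rows 8-15 [p,q=01]: 01010101  (ones: 4)
  rows 16-23 [p,q=10]: 11011101  (ones: 6)
  rows 24-31 [p,q=11]: 00010001  (ones: 2)
Disagreements = 2+4+6+2 = 14

14


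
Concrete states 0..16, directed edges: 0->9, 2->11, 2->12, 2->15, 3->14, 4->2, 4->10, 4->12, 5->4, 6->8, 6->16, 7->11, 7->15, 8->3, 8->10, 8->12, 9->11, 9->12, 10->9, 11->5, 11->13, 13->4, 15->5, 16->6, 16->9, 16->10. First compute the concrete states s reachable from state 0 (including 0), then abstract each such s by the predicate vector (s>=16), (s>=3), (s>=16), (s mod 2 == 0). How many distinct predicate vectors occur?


BFS from 0:
Concrete reachable: {0, 2, 4, 5, 9, 10, 11, 12, 13, 15}
Abstract via predicates (s>=16), (s>=3), (s>=16), (s mod 2 == 0):
  (0,0,0,1) <- {0, 2}
  (0,1,0,0) <- {5, 9, 11, 13, 15}
  (0,1,0,1) <- {4, 10, 12}
Distinct abstract states = 3

3


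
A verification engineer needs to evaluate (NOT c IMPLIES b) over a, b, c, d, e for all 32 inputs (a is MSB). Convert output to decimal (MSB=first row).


Formula: (NOT c IMPLIES b) over a, b, c, d, e (32 rows)
Evaluate each row (bits = a,b,c,d,e, MSB first):
  row 0 [00000]: (NOT 0 IMPLIES 0) -> 0
  row 1 [00001]: (NOT 0 IMPLIES 0) -> 0
  row 2 [00010]: (NOT 0 IMPLIES 0) -> 0
  row 3 [00011]: (NOT 0 IMPLIES 0) -> 0
  row 4 [00100]: (NOT 1 IMPLIES 0) -> 1
  row 5 [00101]: (NOT 1 IMPLIES 0) -> 1
  row 6 [00110]: (NOT 1 IMPLIES 0) -> 1
  row 7 [00111]: (NOT 1 IMPLIES 0) -> 1
  row 8 [01000]: (NOT 0 IMPLIES 1) -> 1
  row 9 [01001]: (NOT 0 IMPLIES 1) -> 1
  row 10 [01010]: (NOT 0 IMPLIES 1) -> 1
  row 11 [01011]: (NOT 0 IMPLIES 1) -> 1
  row 12 [01100]: (NOT 1 IMPLIES 1) -> 1
  row 13 [01101]: (NOT 1 IMPLIES 1) -> 1
  row 14 [01110]: (NOT 1 IMPLIES 1) -> 1
  row 15 [01111]: (NOT 1 IMPLIES 1) -> 1
  row 16 [10000]: (NOT 0 IMPLIES 0) -> 0
  row 17 [10001]: (NOT 0 IMPLIES 0) -> 0
  row 18 [10010]: (NOT 0 IMPLIES 0) -> 0
  row 19 [10011]: (NOT 0 IMPLIES 0) -> 0
  row 20 [10100]: (NOT 1 IMPLIES 0) -> 1
  row 21 [10101]: (NOT 1 IMPLIES 0) -> 1
  row 22 [10110]: (NOT 1 IMPLIES 0) -> 1
  row 23 [10111]: (NOT 1 IMPLIES 0) -> 1
  row 24 [11000]: (NOT 0 IMPLIES 1) -> 1
  row 25 [11001]: (NOT 0 IMPLIES 1) -> 1
  row 26 [11010]: (NOT 0 IMPLIES 1) -> 1
  row 27 [11011]: (NOT 0 IMPLIES 1) -> 1
  row 28 [11100]: (NOT 1 IMPLIES 1) -> 1
  row 29 [11101]: (NOT 1 IMPLIES 1) -> 1
  row 30 [11110]: (NOT 1 IMPLIES 1) -> 1
  row 31 [11111]: (NOT 1 IMPLIES 1) -> 1
Full result column, 4 rows per line (a,b,c fixed per line; d,e runs 00..11 left to right):
  rows 0-3 [a,b,c=000]: 0000  = hex 0
  rows 4-7 [a,b,c=001]: 1111  = hex F
  rows 8-11 [a,b,c=010]: 1111  = hex F
  rows 12-15 [a,b,c=011]: 1111  = hex F
  rows 16-19 [a,b,c=100]: 0000  = hex 0
  rows 20-23 [a,b,c=101]: 1111  = hex F
  rows 24-27 [a,b,c=110]: 1111  = hex F
  rows 28-31 [a,b,c=111]: 1111  = hex F
Output column (row 0 .. row 31) = 00001111111111110000111111111111
Output column grouped in 4s = 0000 1111 1111 1111 0000 1111 1111 1111 = 0x0FFF0FFF
Convert to decimal digit by digit (value = value*16 + digit):
  0 -> 0
  0*16 + 15 (F) = 15
  15*16 + 15 (F) = 255
  255*16 + 15 (F) = 4095
  4095*16 + 0 = 65520
  65520*16 + 15 (F) = 1048335
  1048335*16 + 15 (F) = 16773375
  16773375*16 + 15 (F) = 268374015
Decimal = 268374015

268374015
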